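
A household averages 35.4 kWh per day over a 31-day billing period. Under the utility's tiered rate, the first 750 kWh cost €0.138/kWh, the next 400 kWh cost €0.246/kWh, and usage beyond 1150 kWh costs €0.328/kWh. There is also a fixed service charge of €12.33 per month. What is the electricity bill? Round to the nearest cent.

€201.29

Usage = 35.4 kWh/day × 31 days = 1097.4 kWh
First 750 kWh × €0.138 = €103.50
Next 347.4 kWh × €0.246 = €85.46
Remaining tier: 0 kWh (not reached)
Energy charge = €188.96; + service €12.33 = €201.29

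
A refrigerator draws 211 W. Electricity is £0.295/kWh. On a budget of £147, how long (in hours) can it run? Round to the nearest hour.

Energy budget = £147 / £0.295 per kWh = 498.3 kWh = 498,305 Wh
Runtime = 498,305 Wh / 211 W = 2,362 h

2362 h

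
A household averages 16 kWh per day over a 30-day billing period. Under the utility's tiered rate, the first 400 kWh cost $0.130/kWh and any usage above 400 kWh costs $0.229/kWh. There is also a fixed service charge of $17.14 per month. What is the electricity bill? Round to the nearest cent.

$87.46

Usage = 16 kWh/day × 30 days = 480 kWh
First 400 kWh × $0.130 = $52.00
Remaining 80 kWh × $0.229 = $18.32
Energy charge = $70.32; + service $17.14 = $87.46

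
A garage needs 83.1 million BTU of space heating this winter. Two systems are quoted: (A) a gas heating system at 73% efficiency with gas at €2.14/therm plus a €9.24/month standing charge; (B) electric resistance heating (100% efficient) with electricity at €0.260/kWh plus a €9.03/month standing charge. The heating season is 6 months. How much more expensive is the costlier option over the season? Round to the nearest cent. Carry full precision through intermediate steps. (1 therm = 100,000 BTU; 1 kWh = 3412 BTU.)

Heat load = 83.1 × 10⁶ BTU = 83,100,000 BTU
Gas: input = 83,100,000 / 0.73 = 113,835,616 BTU = 1,138 therm → 1,138 × €2.14 = €2,436.08; + 6 × €9.24 standing = €2,491.52
Electric: 83,100,000 BTU / 3412 = 24,360 kWh → × €0.260 = €6,332.36; + 6 × €9.03 standing = €6,386.54
Difference = |€2,491.52 − €6,386.54| = €3,895.01

€3895.01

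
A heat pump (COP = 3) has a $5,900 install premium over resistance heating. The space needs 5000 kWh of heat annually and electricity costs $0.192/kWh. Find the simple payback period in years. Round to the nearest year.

Resistance: 5000 kWh × $0.192 = $960.00/yr
Heat pump: 5000 / 3 = 1667 kWh in → × $0.192 = $320.00/yr
Annual savings = $640.00
Payback = $5,900 / $640.00 = 9.22 years

9 years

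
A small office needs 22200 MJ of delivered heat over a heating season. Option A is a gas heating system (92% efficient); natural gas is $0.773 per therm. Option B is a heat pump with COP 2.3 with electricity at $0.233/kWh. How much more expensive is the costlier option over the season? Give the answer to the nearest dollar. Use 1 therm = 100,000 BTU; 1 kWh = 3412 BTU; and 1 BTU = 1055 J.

$448

Heat load = 22200 MJ = 22,200,000,000 J / 1055 = 21,042,654 BTU
Gas: input = 21,042,654 / 0.92 = 22,872,450 BTU = 228.7 therm → 228.7 × $0.773 = $176.80
Heat pump: 21,042,654 BTU / 3412 = 6,167 kWh heat; / 2.3 = 2,681 kWh in → × $0.233 = $624.77
Difference = |$176.80 − $624.77| = $447.97 ≈ $448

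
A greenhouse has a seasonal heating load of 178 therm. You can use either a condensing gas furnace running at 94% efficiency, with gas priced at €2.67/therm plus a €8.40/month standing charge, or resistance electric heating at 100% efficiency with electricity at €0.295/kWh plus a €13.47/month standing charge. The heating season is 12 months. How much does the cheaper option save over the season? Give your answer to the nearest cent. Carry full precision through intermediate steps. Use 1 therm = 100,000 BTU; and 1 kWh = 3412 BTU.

€1094.22

Heat load = 178 therm × 100,000 = 17,800,000 BTU
Gas: input = 17,800,000 / 0.94 = 18,936,170 BTU = 189.4 therm → 189.4 × €2.67 = €505.60; + 12 × €8.40 standing = €606.40
Electric: 17,800,000 BTU / 3412 = 5,217 kWh → × €0.295 = €1,538.98; + 12 × €13.47 standing = €1,700.62
Difference = |€606.40 − €1,700.62| = €1,094.22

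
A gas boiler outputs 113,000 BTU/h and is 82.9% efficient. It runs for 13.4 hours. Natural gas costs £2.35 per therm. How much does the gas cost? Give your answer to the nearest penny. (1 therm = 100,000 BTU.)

Heat delivered = 113,000 BTU/h × 13.4 h = 1,514,200 BTU
Gas input = 1,514,200 / 0.829 = 1,826,538 BTU
= 1,826,538 / 100,000 = 18.27 therm
Cost = 18.27 × £2.35/therm = £42.92

£42.92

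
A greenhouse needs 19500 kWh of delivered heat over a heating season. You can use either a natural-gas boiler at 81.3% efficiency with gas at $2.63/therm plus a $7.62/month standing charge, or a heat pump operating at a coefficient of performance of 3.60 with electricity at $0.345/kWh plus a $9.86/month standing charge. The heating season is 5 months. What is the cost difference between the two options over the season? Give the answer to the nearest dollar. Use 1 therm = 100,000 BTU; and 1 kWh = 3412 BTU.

Heat load = 19500 kWh × 3412 = 66,534,000 BTU
Gas: input = 66,534,000 / 0.813 = 81,837,638 BTU = 818.4 therm → 818.4 × $2.63 = $2,152.33; + 5 × $7.62 standing = $2,190.43
Heat pump: 66,534,000 BTU / 3412 = 19,500 kWh heat; / 3.60 = 5,417 kWh in → × $0.345 = $1,868.75; + 5 × $9.86 standing = $1,918.05
Difference = |$2,190.43 − $1,918.05| = $272.38 ≈ $272

$272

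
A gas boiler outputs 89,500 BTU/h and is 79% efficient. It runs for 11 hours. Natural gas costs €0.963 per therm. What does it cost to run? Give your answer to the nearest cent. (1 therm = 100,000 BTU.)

€12.00

Heat delivered = 89,500 BTU/h × 11 h = 984,500 BTU
Gas input = 984,500 / 0.79 = 1,246,203 BTU
= 1,246,203 / 100,000 = 12.46 therm
Cost = 12.46 × €0.963/therm = €12.00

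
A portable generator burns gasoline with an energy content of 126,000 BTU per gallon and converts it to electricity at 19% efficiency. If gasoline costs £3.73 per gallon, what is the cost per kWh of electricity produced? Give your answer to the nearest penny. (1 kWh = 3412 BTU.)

Electrical output per gallon = 126,000 BTU × 0.19 / 3412 BTU/kWh = 7.016 kWh
Cost per kWh = £3.73 / 7.016 kWh = £0.532

£0.53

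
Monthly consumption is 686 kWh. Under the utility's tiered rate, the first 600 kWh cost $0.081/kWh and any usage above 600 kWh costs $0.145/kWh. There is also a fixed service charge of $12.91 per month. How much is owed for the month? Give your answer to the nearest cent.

First 600 kWh × $0.081 = $48.60
Remaining 86 kWh × $0.145 = $12.47
Energy charge = $61.07; + service $12.91 = $73.98

$73.98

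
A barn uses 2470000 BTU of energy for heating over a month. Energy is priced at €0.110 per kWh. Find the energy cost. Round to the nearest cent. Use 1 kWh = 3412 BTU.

€79.63

2470000 BTU × (0.00029308 kWh/BTU) = 723.9 kWh
Cost = 723.9 kWh × €0.110/kWh = €79.63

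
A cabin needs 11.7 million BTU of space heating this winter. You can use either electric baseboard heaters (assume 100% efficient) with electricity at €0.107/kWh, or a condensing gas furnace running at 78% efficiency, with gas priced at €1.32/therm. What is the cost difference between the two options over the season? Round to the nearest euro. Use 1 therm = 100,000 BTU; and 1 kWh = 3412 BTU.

Heat load = 11.7 × 10⁶ BTU = 11,700,000 BTU
Gas: input = 11,700,000 / 0.780 = 15,000,000 BTU = 150 therm → 150 × €1.32 = €198.00
Electric: 11,700,000 BTU / 3412 = 3,429 kWh → × €0.107 = €366.91
Difference = |€198.00 − €366.91| = €168.91 ≈ €169

€169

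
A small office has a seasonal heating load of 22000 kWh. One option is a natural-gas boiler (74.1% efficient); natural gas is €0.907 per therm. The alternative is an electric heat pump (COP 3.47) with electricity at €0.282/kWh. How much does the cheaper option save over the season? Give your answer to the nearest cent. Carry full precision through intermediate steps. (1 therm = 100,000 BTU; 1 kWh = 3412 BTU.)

Heat load = 22000 kWh × 3412 = 75,064,000 BTU
Gas: input = 75,064,000 / 0.741 = 101,300,945 BTU = 1,013 therm → 1,013 × €0.907 = €918.80
Heat pump: 75,064,000 BTU / 3412 = 22,000 kWh heat; / 3.47 = 6,340 kWh in → × €0.282 = €1,787.90
Difference = |€918.80 − €1,787.90| = €869.10

€869.10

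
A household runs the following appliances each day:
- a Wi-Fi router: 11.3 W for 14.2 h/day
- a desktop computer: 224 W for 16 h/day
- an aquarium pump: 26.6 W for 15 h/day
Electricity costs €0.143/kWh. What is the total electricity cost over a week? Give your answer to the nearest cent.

Wi-Fi router: 11.3 W × 14.2 h × 7 d = 1,123 Wh = 1.123 kWh
desktop computer: 224 W × 16 h × 7 d = 25,088 Wh = 25.09 kWh
aquarium pump: 26.6 W × 15 h × 7 d = 2,793 Wh = 2.793 kWh
Total energy = 1.123 + 25.09 + 2.793 = 29 kWh
Cost = 29 kWh × €0.143 = €4.15

€4.15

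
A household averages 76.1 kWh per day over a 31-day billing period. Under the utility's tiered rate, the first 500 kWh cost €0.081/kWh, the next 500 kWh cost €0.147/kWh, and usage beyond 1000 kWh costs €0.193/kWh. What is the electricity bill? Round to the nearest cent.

€376.31

Usage = 76.1 kWh/day × 31 days = 2359.1 kWh
First 500 kWh × €0.081 = €40.50
Next 500 kWh × €0.147 = €73.50
Remaining 1359.1 kWh × €0.193 = €262.31
Total = €376.31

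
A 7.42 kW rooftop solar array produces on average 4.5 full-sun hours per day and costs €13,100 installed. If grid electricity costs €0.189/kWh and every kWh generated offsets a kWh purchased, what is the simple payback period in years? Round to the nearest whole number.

Daily generation = 7.42 kW × 4.5 h = 33.39 kWh
Annual generation = 33.39 × 365 = 12187 kWh
Annual savings = 12187 × €0.189 = €2,303.41
Payback = €13,100 / €2,303.41 = 5.69 years

6 years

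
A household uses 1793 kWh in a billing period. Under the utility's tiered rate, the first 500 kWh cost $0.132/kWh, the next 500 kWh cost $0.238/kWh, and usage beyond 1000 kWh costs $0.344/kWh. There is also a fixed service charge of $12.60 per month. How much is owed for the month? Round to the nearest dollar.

$470

First 500 kWh × $0.132 = $66.00
Next 500 kWh × $0.238 = $119.00
Remaining 793 kWh × $0.344 = $272.79
Energy charge = $457.79; + service $12.60 = $470.39 ≈ $470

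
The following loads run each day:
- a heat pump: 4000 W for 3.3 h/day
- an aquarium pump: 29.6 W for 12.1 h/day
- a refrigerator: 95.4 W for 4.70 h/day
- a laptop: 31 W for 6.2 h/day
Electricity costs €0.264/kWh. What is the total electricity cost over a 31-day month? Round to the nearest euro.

heat pump: 4000 W × 3.3 h × 31 d = 409,200 Wh = 409.2 kWh
aquarium pump: 29.6 W × 12.1 h × 31 d = 11,103 Wh = 11.1 kWh
refrigerator: 95.4 W × 4.70 h × 31 d = 13,900 Wh = 13.9 kWh
laptop: 31 W × 6.2 h × 31 d = 5,958 Wh = 5.958 kWh
Total energy = 409.2 + 11.1 + 13.9 + 5.958 = 440.2 kWh
Cost = 440.2 kWh × €0.264 = €116.20 ≈ €116

€116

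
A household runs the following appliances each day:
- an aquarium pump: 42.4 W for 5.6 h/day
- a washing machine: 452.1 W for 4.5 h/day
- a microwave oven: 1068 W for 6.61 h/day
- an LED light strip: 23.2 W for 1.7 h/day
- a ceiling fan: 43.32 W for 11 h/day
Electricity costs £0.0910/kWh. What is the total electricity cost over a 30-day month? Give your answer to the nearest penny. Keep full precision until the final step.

aquarium pump: 42.4 W × 5.6 h × 30 d = 7,123 Wh = 7.123 kWh
washing machine: 452.1 W × 4.5 h × 30 d = 61,034 Wh = 61.03 kWh
microwave oven: 1068 W × 6.61 h × 30 d = 211,784 Wh = 211.8 kWh
LED light strip: 23.2 W × 1.7 h × 30 d = 1,183 Wh = 1.183 kWh
ceiling fan: 43.32 W × 11 h × 30 d = 14,296 Wh = 14.3 kWh
Total energy = 7.123 + 61.03 + 211.8 + 1.183 + 14.3 = 295.4 kWh
Cost = 295.4 kWh × £0.0910 = £26.88

£26.88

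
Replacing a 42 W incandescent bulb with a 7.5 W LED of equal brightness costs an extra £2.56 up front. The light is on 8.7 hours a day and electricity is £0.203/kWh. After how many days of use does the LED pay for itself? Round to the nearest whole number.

42 days

Power saved = 42 − 7.5 = 34.5 W
Daily energy saved = 34.5 W × 8.7 h = 300.1 Wh = 0.30015 kWh
Daily savings = 0.30015 × £0.203 = £0.0609
Payback = £2.56 / £0.0609 per day = 42.02 days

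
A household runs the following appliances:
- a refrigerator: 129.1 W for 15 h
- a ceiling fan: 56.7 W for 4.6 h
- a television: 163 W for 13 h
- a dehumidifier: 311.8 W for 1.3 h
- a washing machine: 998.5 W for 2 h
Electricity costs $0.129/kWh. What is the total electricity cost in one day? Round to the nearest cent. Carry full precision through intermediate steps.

refrigerator: 129.1 W × 15 h = 1,936 Wh = 1.937 kWh
ceiling fan: 56.7 W × 4.6 h = 261 Wh = 0.2608 kWh
television: 163 W × 13 h = 2,119 Wh = 2.119 kWh
dehumidifier: 311.8 W × 1.3 h = 405 Wh = 0.4053 kWh
washing machine: 998.5 W × 2 h = 1,997 Wh = 1.997 kWh
Total energy = 1.937 + 0.2608 + 2.119 + 0.4053 + 1.997 = 6.719 kWh
Cost = 6.719 kWh × $0.129 = $0.87

$0.87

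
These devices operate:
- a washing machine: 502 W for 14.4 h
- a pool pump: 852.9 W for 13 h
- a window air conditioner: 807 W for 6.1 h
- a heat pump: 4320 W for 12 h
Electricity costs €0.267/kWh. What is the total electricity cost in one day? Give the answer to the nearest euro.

€20

washing machine: 502 W × 14.4 h = 7,229 Wh = 7.229 kWh
pool pump: 852.9 W × 13 h = 11,088 Wh = 11.09 kWh
window air conditioner: 807 W × 6.1 h = 4,923 Wh = 4.923 kWh
heat pump: 4320 W × 12 h = 51,840 Wh = 51.84 kWh
Total energy = 7.229 + 11.09 + 4.923 + 51.84 = 75.08 kWh
Cost = 75.08 kWh × €0.267 = €20.05 ≈ €20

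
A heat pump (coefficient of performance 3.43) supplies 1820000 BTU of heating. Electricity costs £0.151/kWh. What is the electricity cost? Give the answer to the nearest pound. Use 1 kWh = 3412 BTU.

£23

Heat delivered = 1,820,000 BTU / 3412 = 533.4 kWh
Electrical input = 533.4 kWh / 3.43 = 155.5 kWh
Cost = 155.5 × £0.151/kWh = £23.48 ≈ £23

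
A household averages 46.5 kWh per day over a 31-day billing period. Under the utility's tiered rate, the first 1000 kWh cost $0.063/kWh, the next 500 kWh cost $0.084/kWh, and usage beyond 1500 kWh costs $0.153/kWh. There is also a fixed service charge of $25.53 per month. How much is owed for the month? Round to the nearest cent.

Usage = 46.5 kWh/day × 31 days = 1441.5 kWh
First 1000 kWh × $0.063 = $63.00
Next 441.5 kWh × $0.084 = $37.09
Remaining tier: 0 kWh (not reached)
Energy charge = $100.09; + service $25.53 = $125.62

$125.62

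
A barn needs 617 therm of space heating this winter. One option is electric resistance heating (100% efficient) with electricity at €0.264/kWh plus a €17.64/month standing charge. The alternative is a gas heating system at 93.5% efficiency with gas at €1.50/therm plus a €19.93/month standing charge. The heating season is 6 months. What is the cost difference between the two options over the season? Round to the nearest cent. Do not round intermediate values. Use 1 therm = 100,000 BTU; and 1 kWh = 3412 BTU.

€3770.39

Heat load = 617 therm × 100,000 = 61,700,000 BTU
Gas: input = 61,700,000 / 0.935 = 65,989,305 BTU = 659.9 therm → 659.9 × €1.50 = €989.84; + 6 × €19.93 standing = €1,109.42
Electric: 61,700,000 BTU / 3412 = 18,080 kWh → × €0.264 = €4,773.97; + 6 × €17.64 standing = €4,879.81
Difference = |€1,109.42 − €4,879.81| = €3,770.39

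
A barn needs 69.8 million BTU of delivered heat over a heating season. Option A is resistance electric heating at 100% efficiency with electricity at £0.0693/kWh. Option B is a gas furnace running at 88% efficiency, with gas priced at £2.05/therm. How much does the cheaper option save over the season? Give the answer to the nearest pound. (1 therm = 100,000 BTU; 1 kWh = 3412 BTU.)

£208

Heat load = 69.8 × 10⁶ BTU = 69,800,000 BTU
Gas: input = 69,800,000 / 0.88 = 79,318,182 BTU = 793.2 therm → 793.2 × £2.05 = £1,626.02
Electric: 69,800,000 BTU / 3412 = 20,460 kWh → × £0.0693 = £1,417.68
Difference = |£1,626.02 − £1,417.68| = £208.34 ≈ £208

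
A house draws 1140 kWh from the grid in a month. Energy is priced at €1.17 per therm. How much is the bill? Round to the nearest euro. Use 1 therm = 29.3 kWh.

€46

1140 kWh × (0.03413 therm/kWh) = 38.91 therm
Cost = 38.91 therm × €1.17/therm = €45.52 ≈ €46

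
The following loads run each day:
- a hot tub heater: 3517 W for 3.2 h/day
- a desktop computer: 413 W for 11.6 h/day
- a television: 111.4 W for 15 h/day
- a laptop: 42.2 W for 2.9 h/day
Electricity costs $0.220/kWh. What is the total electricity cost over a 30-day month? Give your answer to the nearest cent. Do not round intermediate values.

hot tub heater: 3517 W × 3.2 h × 30 d = 337,632 Wh = 337.6 kWh
desktop computer: 413 W × 11.6 h × 30 d = 143,724 Wh = 143.7 kWh
television: 111.4 W × 15 h × 30 d = 50,130 Wh = 50.13 kWh
laptop: 42.2 W × 2.9 h × 30 d = 3,671 Wh = 3.671 kWh
Total energy = 337.6 + 143.7 + 50.13 + 3.671 = 535.2 kWh
Cost = 535.2 kWh × $0.220 = $117.73

$117.73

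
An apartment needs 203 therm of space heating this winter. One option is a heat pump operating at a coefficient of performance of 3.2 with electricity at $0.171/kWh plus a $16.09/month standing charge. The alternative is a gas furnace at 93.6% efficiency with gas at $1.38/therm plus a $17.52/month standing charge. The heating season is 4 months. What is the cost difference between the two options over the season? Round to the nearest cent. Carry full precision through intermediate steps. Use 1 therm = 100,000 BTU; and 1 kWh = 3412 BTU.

Heat load = 203 therm × 100,000 = 20,300,000 BTU
Gas: input = 20,300,000 / 0.936 = 21,688,034 BTU = 216.9 therm → 216.9 × $1.38 = $299.29; + 4 × $17.52 standing = $369.37
Heat pump: 20,300,000 BTU / 3412 = 5,950 kWh heat; / 3.2 = 1,859 kWh in → × $0.171 = $317.93; + 4 × $16.09 standing = $382.29
Difference = |$369.37 − $382.29| = $12.92

$12.92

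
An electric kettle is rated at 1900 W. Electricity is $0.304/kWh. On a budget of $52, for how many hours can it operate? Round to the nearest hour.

Energy budget = $52 / $0.304 per kWh = 171.1 kWh = 171,053 Wh
Runtime = 171,053 Wh / 1900 W = 90.03 h

90 h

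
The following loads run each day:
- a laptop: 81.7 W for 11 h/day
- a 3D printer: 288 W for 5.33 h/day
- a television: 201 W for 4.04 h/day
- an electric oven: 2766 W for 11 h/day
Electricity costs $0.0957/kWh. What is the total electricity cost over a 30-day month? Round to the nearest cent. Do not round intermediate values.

laptop: 81.7 W × 11 h × 30 d = 26,961 Wh = 26.96 kWh
3D printer: 288 W × 5.33 h × 30 d = 46,051 Wh = 46.05 kWh
television: 201 W × 4.04 h × 30 d = 24,361 Wh = 24.36 kWh
electric oven: 2766 W × 11 h × 30 d = 912,780 Wh = 912.8 kWh
Total energy = 26.96 + 46.05 + 24.36 + 912.8 = 1,010 kWh
Cost = 1,010 kWh × $0.0957 = $96.67

$96.67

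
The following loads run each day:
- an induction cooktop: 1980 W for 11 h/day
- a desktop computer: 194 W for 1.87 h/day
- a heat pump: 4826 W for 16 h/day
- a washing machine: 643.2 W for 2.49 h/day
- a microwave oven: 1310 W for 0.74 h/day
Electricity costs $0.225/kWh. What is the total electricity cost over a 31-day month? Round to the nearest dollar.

induction cooktop: 1980 W × 11 h × 31 d = 675,180 Wh = 675.2 kWh
desktop computer: 194 W × 1.87 h × 31 d = 11,246 Wh = 11.25 kWh
heat pump: 4826 W × 16 h × 31 d = 2,393,696 Wh = 2,394 kWh
washing machine: 643.2 W × 2.49 h × 31 d = 49,649 Wh = 49.65 kWh
microwave oven: 1310 W × 0.74 h × 31 d = 30,051 Wh = 30.05 kWh
Total energy = 675.2 + 11.25 + 2,394 + 49.65 + 30.05 = 3,160 kWh
Cost = 3,160 kWh × $0.225 = $710.96 ≈ $711

$711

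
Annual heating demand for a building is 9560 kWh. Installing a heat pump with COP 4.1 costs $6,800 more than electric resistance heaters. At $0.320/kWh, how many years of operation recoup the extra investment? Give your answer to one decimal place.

2.9 years

Resistance: 9560 kWh × $0.320 = $3,059.20/yr
Heat pump: 9560 / 4.1 = 2332 kWh in → × $0.320 = $746.15/yr
Annual savings = $2,313.05
Payback = $6,800 / $2,313.05 = 2.94 years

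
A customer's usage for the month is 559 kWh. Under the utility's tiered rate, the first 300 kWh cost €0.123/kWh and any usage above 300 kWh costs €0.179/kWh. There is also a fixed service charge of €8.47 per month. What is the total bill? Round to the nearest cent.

€91.73

First 300 kWh × €0.123 = €36.90
Remaining 259 kWh × €0.179 = €46.36
Energy charge = €83.26; + service €8.47 = €91.73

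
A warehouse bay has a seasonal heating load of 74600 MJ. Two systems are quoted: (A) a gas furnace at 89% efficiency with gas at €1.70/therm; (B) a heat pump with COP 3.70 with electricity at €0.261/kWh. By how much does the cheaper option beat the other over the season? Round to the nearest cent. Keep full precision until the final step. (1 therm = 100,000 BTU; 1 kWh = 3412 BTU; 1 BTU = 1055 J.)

€111.24

Heat load = 74600 MJ = 74,600,000,000 J / 1055 = 70,710,900 BTU
Gas: input = 70,710,900 / 0.89 = 79,450,450 BTU = 794.5 therm → 794.5 × €1.70 = €1,350.66
Heat pump: 70,710,900 BTU / 3412 = 20,720 kWh heat; / 3.70 = 5,601 kWh in → × €0.261 = €1,461.89
Difference = |€1,350.66 − €1,461.89| = €111.24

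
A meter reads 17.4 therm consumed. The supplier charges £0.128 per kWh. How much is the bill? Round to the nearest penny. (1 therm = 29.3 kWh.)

17.4 therm × (29.3 kWh/therm) = 509.8 kWh
Cost = 509.8 kWh × £0.128/kWh = £65.26

£65.26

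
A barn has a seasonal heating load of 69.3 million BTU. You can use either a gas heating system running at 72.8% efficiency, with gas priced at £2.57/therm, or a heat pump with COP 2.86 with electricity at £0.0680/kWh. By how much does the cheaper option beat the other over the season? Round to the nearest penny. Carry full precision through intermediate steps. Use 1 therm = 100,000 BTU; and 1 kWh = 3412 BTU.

Heat load = 69.3 × 10⁶ BTU = 69,300,000 BTU
Gas: input = 69,300,000 / 0.728 = 95,192,308 BTU = 951.9 therm → 951.9 × £2.57 = £2,446.44
Heat pump: 69,300,000 BTU / 3412 = 20,310 kWh heat; / 2.86 = 7,102 kWh in → × £0.0680 = £482.91
Difference = |£2,446.44 − £482.91| = £1,963.53

£1963.53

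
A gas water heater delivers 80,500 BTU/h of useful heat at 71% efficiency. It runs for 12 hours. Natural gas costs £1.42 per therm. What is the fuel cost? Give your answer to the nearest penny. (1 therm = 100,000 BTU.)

Heat delivered = 80,500 BTU/h × 12 h = 966,000 BTU
Gas input = 966,000 / 0.71 = 1,360,563 BTU
= 1,360,563 / 100,000 = 13.61 therm
Cost = 13.61 × £1.42/therm = £19.32

£19.32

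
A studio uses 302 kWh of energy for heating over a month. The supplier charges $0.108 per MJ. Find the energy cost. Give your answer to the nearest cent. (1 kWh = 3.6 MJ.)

302 kWh × (3.6 MJ/kWh) = 1,087 MJ
Cost = 1,087 MJ × $0.108/MJ = $117.42

$117.42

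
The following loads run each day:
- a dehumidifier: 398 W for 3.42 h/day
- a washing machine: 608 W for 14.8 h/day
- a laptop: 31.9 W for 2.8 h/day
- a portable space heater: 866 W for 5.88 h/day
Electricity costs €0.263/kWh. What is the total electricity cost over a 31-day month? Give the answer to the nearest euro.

dehumidifier: 398 W × 3.42 h × 31 d = 42,196 Wh = 42.2 kWh
washing machine: 608 W × 14.8 h × 31 d = 278,950 Wh = 279 kWh
laptop: 31.9 W × 2.8 h × 31 d = 2,769 Wh = 2.769 kWh
portable space heater: 866 W × 5.88 h × 31 d = 157,854 Wh = 157.9 kWh
Total energy = 42.2 + 279 + 2.769 + 157.9 = 481.8 kWh
Cost = 481.8 kWh × €0.263 = €126.71 ≈ €127

€127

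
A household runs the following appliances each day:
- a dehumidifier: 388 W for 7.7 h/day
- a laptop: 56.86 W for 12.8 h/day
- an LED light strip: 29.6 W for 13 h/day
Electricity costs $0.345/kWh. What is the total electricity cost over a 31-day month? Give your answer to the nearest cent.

$43.85

dehumidifier: 388 W × 7.7 h × 31 d = 92,616 Wh = 92.62 kWh
laptop: 56.86 W × 12.8 h × 31 d = 22,562 Wh = 22.56 kWh
LED light strip: 29.6 W × 13 h × 31 d = 11,929 Wh = 11.93 kWh
Total energy = 92.62 + 22.56 + 11.93 = 127.1 kWh
Cost = 127.1 kWh × $0.345 = $43.85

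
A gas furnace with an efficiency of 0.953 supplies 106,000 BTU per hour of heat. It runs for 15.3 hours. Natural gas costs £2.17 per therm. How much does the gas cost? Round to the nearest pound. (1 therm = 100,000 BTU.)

£37

Heat delivered = 106,000 BTU/h × 15.3 h = 1,621,800 BTU
Gas input = 1,621,800 / 0.953 = 1,701,784 BTU
= 1,701,784 / 100,000 = 17.02 therm
Cost = 17.02 × £2.17/therm = £36.93 ≈ £37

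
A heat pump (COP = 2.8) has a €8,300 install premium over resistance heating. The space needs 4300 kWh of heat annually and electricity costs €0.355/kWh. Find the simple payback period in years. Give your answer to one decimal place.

8.5 years

Resistance: 4300 kWh × €0.355 = €1,526.50/yr
Heat pump: 4300 / 2.8 = 1536 kWh in → × €0.355 = €545.18/yr
Annual savings = €981.32
Payback = €8,300 / €981.32 = 8.46 years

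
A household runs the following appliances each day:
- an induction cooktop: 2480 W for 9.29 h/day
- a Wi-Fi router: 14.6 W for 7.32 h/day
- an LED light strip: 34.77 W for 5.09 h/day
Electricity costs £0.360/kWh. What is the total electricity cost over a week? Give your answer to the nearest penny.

induction cooktop: 2480 W × 9.29 h × 7 d = 161,274 Wh = 161.3 kWh
Wi-Fi router: 14.6 W × 7.32 h × 7 d = 748 Wh = 0.7481 kWh
LED light strip: 34.77 W × 5.09 h × 7 d = 1,239 Wh = 1.239 kWh
Total energy = 161.3 + 0.7481 + 1.239 = 163.3 kWh
Cost = 163.3 kWh × £0.360 = £58.77

£58.77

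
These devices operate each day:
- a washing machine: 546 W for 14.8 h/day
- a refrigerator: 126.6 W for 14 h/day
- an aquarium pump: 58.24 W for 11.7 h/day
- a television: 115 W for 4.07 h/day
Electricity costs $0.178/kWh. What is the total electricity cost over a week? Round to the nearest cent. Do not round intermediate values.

washing machine: 546 W × 14.8 h × 7 d = 56,566 Wh = 56.57 kWh
refrigerator: 126.6 W × 14 h × 7 d = 12,407 Wh = 12.41 kWh
aquarium pump: 58.24 W × 11.7 h × 7 d = 4,770 Wh = 4.77 kWh
television: 115 W × 4.07 h × 7 d = 3,276 Wh = 3.276 kWh
Total energy = 56.57 + 12.41 + 4.77 + 3.276 = 77.02 kWh
Cost = 77.02 kWh × $0.178 = $13.71

$13.71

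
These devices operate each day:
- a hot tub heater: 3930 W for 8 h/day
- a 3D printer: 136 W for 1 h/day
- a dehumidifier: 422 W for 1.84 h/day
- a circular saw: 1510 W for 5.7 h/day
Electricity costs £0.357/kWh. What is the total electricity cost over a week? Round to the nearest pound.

£102

hot tub heater: 3930 W × 8 h × 7 d = 220,080 Wh = 220.1 kWh
3D printer: 136 W × 1 h × 7 d = 952 Wh = 0.952 kWh
dehumidifier: 422 W × 1.84 h × 7 d = 5,435 Wh = 5.435 kWh
circular saw: 1510 W × 5.7 h × 7 d = 60,249 Wh = 60.25 kWh
Total energy = 220.1 + 0.952 + 5.435 + 60.25 = 286.7 kWh
Cost = 286.7 kWh × £0.357 = £102.36 ≈ £102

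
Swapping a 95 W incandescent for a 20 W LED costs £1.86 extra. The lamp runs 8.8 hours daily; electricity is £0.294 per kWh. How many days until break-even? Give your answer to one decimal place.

9.6 days

Power saved = 95 − 20 = 75 W
Daily energy saved = 75 W × 8.8 h = 660 Wh = 0.66 kWh
Daily savings = 0.66 × £0.294 = £0.1940
Payback = £1.86 / £0.1940 per day = 9.586 days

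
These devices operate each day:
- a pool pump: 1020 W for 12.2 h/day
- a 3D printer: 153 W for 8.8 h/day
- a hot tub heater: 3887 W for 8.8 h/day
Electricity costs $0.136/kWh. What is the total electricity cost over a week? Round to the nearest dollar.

$46

pool pump: 1020 W × 12.2 h × 7 d = 87,108 Wh = 87.11 kWh
3D printer: 153 W × 8.8 h × 7 d = 9,425 Wh = 9.425 kWh
hot tub heater: 3887 W × 8.8 h × 7 d = 239,439 Wh = 239.4 kWh
Total energy = 87.11 + 9.425 + 239.4 = 336 kWh
Cost = 336 kWh × $0.136 = $45.69 ≈ $46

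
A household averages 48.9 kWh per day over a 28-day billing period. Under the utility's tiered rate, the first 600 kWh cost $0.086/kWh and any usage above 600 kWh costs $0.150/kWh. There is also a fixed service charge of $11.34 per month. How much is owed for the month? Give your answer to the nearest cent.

$178.32

Usage = 48.9 kWh/day × 28 days = 1369.2 kWh
First 600 kWh × $0.086 = $51.60
Remaining 769.2 kWh × $0.150 = $115.38
Energy charge = $166.98; + service $11.34 = $178.32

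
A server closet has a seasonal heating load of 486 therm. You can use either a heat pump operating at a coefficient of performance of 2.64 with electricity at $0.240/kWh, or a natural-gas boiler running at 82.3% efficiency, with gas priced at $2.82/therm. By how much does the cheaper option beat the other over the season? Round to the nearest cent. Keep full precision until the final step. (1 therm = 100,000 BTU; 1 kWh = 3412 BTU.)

Heat load = 486 therm × 100,000 = 48,600,000 BTU
Gas: input = 48,600,000 / 0.823 = 59,052,248 BTU = 590.5 therm → 590.5 × $2.82 = $1,665.27
Heat pump: 48,600,000 BTU / 3412 = 14,240 kWh heat; / 2.64 = 5,395 kWh in → × $0.240 = $1,294.90
Difference = |$1,665.27 − $1,294.90| = $370.38

$370.38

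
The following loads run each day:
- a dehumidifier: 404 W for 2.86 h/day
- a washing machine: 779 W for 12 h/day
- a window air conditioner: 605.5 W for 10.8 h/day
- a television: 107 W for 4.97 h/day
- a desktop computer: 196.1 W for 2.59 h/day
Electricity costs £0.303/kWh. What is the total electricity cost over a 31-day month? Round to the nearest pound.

dehumidifier: 404 W × 2.86 h × 31 d = 35,819 Wh = 35.82 kWh
washing machine: 779 W × 12 h × 31 d = 289,788 Wh = 289.8 kWh
window air conditioner: 605.5 W × 10.8 h × 31 d = 202,721 Wh = 202.7 kWh
television: 107 W × 4.97 h × 31 d = 16,485 Wh = 16.49 kWh
desktop computer: 196.1 W × 2.59 h × 31 d = 15,745 Wh = 15.74 kWh
Total energy = 35.82 + 289.8 + 202.7 + 16.49 + 15.74 = 560.6 kWh
Cost = 560.6 kWh × £0.303 = £169.85 ≈ £170

£170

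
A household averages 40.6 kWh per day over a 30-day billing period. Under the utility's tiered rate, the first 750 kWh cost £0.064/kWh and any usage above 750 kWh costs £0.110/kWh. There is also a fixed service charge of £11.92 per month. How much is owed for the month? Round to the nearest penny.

£111.40

Usage = 40.6 kWh/day × 30 days = 1218 kWh
First 750 kWh × £0.064 = £48.00
Remaining 468 kWh × £0.110 = £51.48
Energy charge = £99.48; + service £11.92 = £111.40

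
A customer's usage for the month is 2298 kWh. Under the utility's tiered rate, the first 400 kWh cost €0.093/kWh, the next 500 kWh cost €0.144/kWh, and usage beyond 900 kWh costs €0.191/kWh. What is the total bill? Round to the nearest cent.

€376.22

First 400 kWh × €0.093 = €37.20
Next 500 kWh × €0.144 = €72.00
Remaining 1398 kWh × €0.191 = €267.02
Total = €376.22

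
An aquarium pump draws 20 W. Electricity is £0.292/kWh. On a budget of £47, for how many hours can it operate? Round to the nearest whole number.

Energy budget = £47 / £0.292 per kWh = 161 kWh = 160,959 Wh
Runtime = 160,959 Wh / 20 W = 8,048 h

8048 h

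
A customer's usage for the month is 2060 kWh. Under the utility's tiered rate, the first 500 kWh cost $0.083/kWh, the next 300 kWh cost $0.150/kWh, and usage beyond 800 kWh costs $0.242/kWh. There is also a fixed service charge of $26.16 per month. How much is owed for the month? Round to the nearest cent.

First 500 kWh × $0.083 = $41.50
Next 300 kWh × $0.150 = $45.00
Remaining 1260 kWh × $0.242 = $304.92
Energy charge = $391.42; + service $26.16 = $417.58

$417.58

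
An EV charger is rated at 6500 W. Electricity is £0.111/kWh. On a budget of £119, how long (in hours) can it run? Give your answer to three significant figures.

165 h

Energy budget = £119 / £0.111 per kWh = 1,072 kWh = 1,072,072 Wh
Runtime = 1,072,072 Wh / 6500 W = 164.9 h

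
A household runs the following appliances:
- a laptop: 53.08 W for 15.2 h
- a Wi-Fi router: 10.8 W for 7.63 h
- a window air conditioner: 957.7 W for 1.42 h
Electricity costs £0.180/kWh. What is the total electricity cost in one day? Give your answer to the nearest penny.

£0.40

laptop: 53.08 W × 15.2 h = 807 Wh = 0.8068 kWh
Wi-Fi router: 10.8 W × 7.63 h = 82 Wh = 0.0824 kWh
window air conditioner: 957.7 W × 1.42 h = 1,360 Wh = 1.36 kWh
Total energy = 0.8068 + 0.0824 + 1.36 = 2.249 kWh
Cost = 2.249 kWh × £0.180 = £0.40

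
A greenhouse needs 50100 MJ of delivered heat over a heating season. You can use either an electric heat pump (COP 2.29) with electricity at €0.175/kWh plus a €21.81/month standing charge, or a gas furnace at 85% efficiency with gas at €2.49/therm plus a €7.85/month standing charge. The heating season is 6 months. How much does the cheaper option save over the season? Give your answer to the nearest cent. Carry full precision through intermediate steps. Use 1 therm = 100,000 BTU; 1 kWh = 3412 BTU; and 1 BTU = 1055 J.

€243.76

Heat load = 50100 MJ = 50,100,000,000 J / 1055 = 47,488,152 BTU
Gas: input = 47,488,152 / 0.85 = 55,868,414 BTU = 558.7 therm → 558.7 × €2.49 = €1,391.12; + 6 × €7.85 standing = €1,438.22
Heat pump: 47,488,152 BTU / 3412 = 13,920 kWh heat; / 2.29 = 6,078 kWh in → × €0.175 = €1,063.60; + 6 × €21.81 standing = €1,194.46
Difference = |€1,438.22 − €1,194.46| = €243.76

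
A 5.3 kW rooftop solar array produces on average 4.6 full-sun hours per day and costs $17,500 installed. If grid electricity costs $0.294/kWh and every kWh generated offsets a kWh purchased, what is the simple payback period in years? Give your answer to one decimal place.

6.7 years

Daily generation = 5.3 kW × 4.6 h = 24.38 kWh
Annual generation = 24.38 × 365 = 8898.7 kWh
Annual savings = 8898.7 × $0.294 = $2,616.22
Payback = $17,500 / $2,616.22 = 6.69 years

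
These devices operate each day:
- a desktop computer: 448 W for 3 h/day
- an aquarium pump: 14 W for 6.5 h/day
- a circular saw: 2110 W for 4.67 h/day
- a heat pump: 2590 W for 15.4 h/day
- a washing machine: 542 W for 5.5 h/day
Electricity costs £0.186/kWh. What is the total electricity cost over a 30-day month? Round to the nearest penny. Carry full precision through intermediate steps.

£302.19

desktop computer: 448 W × 3 h × 30 d = 40,320 Wh = 40.32 kWh
aquarium pump: 14 W × 6.5 h × 30 d = 2,730 Wh = 2.73 kWh
circular saw: 2110 W × 4.67 h × 30 d = 295,611 Wh = 295.6 kWh
heat pump: 2590 W × 15.4 h × 30 d = 1,196,580 Wh = 1,197 kWh
washing machine: 542 W × 5.5 h × 30 d = 89,430 Wh = 89.43 kWh
Total energy = 40.32 + 2.73 + 295.6 + 1,197 + 89.43 = 1,625 kWh
Cost = 1,625 kWh × £0.186 = £302.19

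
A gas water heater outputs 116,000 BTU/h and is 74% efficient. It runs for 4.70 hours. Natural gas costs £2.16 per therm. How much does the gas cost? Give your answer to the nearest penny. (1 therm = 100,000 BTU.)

Heat delivered = 116,000 BTU/h × 4.70 h = 545,200 BTU
Gas input = 545,200 / 0.74 = 736,757 BTU
= 736,757 / 100,000 = 7.368 therm
Cost = 7.368 × £2.16/therm = £15.91

£15.91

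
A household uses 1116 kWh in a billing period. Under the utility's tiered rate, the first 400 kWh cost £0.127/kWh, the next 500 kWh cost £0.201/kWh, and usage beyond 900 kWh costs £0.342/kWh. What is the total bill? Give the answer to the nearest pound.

£225

First 400 kWh × £0.127 = £50.80
Next 500 kWh × £0.201 = £100.50
Remaining 216 kWh × £0.342 = £73.87
Total = £225.17 ≈ £225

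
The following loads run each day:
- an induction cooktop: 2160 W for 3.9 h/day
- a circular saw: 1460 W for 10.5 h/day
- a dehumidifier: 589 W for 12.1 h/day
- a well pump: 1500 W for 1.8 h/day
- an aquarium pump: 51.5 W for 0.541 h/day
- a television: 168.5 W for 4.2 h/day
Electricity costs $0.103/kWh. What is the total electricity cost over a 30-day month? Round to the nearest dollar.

$106

induction cooktop: 2160 W × 3.9 h × 30 d = 252,720 Wh = 252.7 kWh
circular saw: 1460 W × 10.5 h × 30 d = 459,900 Wh = 459.9 kWh
dehumidifier: 589 W × 12.1 h × 30 d = 213,807 Wh = 213.8 kWh
well pump: 1500 W × 1.8 h × 30 d = 81,000 Wh = 81 kWh
aquarium pump: 51.5 W × 0.541 h × 30 d = 836 Wh = 0.8358 kWh
television: 168.5 W × 4.2 h × 30 d = 21,231 Wh = 21.23 kWh
Total energy = 252.7 + 459.9 + 213.8 + 81 + 0.8358 + 21.23 = 1,029 kWh
Cost = 1,029 kWh × $0.103 = $106.04 ≈ $106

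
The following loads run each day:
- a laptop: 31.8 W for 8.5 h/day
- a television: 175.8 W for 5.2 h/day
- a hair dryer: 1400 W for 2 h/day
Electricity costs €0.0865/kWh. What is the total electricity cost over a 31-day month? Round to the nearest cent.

laptop: 31.8 W × 8.5 h × 31 d = 8,379 Wh = 8.379 kWh
television: 175.8 W × 5.2 h × 31 d = 28,339 Wh = 28.34 kWh
hair dryer: 1400 W × 2 h × 31 d = 86,800 Wh = 86.8 kWh
Total energy = 8.379 + 28.34 + 86.8 = 123.5 kWh
Cost = 123.5 kWh × €0.0865 = €10.68

€10.68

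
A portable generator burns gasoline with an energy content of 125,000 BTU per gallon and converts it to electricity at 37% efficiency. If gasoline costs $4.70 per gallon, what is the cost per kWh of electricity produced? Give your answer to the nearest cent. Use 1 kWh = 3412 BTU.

$0.35

Electrical output per gallon = 125,000 BTU × 0.37 / 3412 BTU/kWh = 13.56 kWh
Cost per kWh = $4.70 / 13.56 kWh = $0.347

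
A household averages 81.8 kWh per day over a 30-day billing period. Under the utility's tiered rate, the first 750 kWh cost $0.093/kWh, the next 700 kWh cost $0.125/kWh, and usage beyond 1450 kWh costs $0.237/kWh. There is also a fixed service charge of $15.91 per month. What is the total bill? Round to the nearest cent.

$411.11

Usage = 81.8 kWh/day × 30 days = 2454 kWh
First 750 kWh × $0.093 = $69.75
Next 700 kWh × $0.125 = $87.50
Remaining 1004 kWh × $0.237 = $237.95
Energy charge = $395.20; + service $15.91 = $411.11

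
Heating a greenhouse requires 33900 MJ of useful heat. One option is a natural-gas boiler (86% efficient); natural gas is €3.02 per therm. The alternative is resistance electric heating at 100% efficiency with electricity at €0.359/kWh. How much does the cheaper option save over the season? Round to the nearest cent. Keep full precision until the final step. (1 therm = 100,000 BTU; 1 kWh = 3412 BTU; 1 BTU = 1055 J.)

Heat load = 33900 MJ = 33,900,000,000 J / 1055 = 32,132,701 BTU
Gas: input = 32,132,701 / 0.86 = 37,363,606 BTU = 373.6 therm → 373.6 × €3.02 = €1,128.38
Electric: 32,132,701 BTU / 3412 = 9,418 kWh → × €0.359 = €3,380.90
Difference = |€1,128.38 − €3,380.90| = €2,252.52

€2252.52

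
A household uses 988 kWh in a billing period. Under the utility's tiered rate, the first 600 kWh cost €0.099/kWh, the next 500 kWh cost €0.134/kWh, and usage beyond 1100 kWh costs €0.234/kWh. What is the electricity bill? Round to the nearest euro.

€111

First 600 kWh × €0.099 = €59.40
Next 388 kWh × €0.134 = €51.99
Remaining tier: 0 kWh (not reached)
Total = €111.39 ≈ €111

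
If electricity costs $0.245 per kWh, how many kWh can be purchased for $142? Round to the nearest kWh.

$142 / $0.245 per kWh = 579.6 kWh

580 kWh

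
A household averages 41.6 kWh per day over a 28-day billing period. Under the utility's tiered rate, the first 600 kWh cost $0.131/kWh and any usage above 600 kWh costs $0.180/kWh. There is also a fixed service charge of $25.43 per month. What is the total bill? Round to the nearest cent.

Usage = 41.6 kWh/day × 28 days = 1164.8 kWh
First 600 kWh × $0.131 = $78.60
Remaining 564.8 kWh × $0.180 = $101.66
Energy charge = $180.26; + service $25.43 = $205.69

$205.69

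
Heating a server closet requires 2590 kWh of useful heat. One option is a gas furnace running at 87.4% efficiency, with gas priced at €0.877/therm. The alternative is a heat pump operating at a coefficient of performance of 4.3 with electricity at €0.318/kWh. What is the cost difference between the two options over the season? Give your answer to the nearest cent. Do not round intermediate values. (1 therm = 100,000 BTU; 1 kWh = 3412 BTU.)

Heat load = 2590 kWh × 3412 = 8,837,080 BTU
Gas: input = 8,837,080 / 0.874 = 10,111,076 BTU = 101.1 therm → 101.1 × €0.877 = €88.67
Heat pump: 8,837,080 BTU / 3412 = 2,590 kWh heat; / 4.3 = 602.3 kWh in → × €0.318 = €191.54
Difference = |€88.67 − €191.54| = €102.87

€102.87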